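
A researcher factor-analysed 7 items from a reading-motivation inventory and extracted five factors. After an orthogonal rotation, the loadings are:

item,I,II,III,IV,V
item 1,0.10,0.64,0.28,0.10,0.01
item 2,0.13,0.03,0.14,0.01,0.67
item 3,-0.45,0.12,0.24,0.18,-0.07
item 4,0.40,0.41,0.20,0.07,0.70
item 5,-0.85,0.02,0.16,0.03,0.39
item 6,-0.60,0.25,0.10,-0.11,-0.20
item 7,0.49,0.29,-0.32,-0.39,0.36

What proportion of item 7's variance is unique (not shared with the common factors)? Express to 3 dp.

0.292

h² = 0.49² + 0.29² + (-0.32)² + (-0.39)² + 0.36² = 0.2401 + 0.0841 + 0.1024 + 0.1521 + 0.1296 = 0.7083
Uniqueness u² = 1 − h² = 1 − 0.7083 = 0.2917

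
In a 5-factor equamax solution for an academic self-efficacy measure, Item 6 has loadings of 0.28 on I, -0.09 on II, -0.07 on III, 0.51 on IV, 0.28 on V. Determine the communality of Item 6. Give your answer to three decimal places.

0.430

h² = 0.28² + (-0.09)² + (-0.07)² + 0.51² + 0.28² = 0.0784 + 0.0081 + 0.0049 + 0.2601 + 0.0784 = 0.4299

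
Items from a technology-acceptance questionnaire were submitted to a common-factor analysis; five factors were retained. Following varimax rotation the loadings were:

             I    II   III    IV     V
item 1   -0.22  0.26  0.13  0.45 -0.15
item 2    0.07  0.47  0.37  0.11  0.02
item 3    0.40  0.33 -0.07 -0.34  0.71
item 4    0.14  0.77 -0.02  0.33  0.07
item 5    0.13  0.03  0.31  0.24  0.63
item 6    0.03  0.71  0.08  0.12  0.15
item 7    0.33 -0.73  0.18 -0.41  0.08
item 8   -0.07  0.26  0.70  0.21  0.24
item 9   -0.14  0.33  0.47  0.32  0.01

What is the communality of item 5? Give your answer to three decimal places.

0.568

h² = 0.13² + 0.03² + 0.31² + 0.24² + 0.63² = 0.0169 + 0.0009 + 0.0961 + 0.0576 + 0.3969 = 0.5684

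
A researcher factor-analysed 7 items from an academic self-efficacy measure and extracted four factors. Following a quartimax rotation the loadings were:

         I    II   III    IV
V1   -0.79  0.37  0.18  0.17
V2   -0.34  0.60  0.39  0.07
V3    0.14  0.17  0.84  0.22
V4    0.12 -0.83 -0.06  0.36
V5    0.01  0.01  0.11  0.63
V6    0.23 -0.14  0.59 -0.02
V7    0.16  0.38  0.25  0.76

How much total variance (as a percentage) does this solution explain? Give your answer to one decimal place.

67.6%

SS loadings by factor: 0.8523, 1.3788, 1.3164, 1.1867; total = 4.7342.
Total variance with 7 standardized items is 7, so the solution explains 4.7342/7 = 0.6763 = 67.63%.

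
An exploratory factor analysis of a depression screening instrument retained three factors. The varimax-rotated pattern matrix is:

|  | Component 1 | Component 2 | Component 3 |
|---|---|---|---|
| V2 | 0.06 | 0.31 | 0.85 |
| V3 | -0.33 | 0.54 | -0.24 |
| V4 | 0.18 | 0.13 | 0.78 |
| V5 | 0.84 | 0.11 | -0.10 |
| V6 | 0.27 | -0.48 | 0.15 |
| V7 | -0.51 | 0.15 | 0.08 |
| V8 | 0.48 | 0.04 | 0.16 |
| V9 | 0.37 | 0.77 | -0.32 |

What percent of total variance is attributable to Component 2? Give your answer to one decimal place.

15.8%

SS loadings for Component 2 = 0.31² + 0.54² + 0.13² + 0.11² + (-0.48)² + 0.15² + 0.04² + 0.77² = 1.2641
With 8 standardized items, total variance = 8. Proportion = 1.2641/8 = 0.1580 → 15.80%.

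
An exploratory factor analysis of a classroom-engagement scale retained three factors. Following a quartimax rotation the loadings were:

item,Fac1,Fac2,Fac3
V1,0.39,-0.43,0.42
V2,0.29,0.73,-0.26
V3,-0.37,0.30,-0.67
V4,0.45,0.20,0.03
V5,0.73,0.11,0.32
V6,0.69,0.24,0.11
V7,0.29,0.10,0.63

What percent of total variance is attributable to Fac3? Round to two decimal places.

SS loadings for Fac3 = 0.42² + (-0.26)² + (-0.67)² + 0.03² + 0.32² + 0.11² + 0.63² = 1.2052
With 7 standardized items, total variance = 7. Proportion = 1.2052/7 = 0.1722 → 17.22%.

17.22%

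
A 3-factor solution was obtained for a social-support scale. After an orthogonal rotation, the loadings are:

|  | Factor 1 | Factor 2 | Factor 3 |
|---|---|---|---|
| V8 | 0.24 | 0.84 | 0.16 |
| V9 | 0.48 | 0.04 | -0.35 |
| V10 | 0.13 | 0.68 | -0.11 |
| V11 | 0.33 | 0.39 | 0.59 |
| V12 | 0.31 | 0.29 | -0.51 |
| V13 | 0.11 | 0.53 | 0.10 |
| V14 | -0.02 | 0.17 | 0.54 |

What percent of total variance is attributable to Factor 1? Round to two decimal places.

7.46%

SS loadings for Factor 1 = 0.24² + 0.48² + 0.13² + 0.33² + 0.31² + 0.11² + (-0.02)² = 0.5224
With 7 standardized items, total variance = 7. Proportion = 0.5224/7 = 0.0746 → 7.46%.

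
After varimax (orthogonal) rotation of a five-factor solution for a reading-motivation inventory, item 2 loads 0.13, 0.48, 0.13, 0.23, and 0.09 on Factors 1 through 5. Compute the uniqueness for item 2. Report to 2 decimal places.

0.67

h² = 0.13² + 0.48² + 0.13² + 0.23² + 0.09² = 0.0169 + 0.2304 + 0.0169 + 0.0529 + 0.0081 = 0.3252
Uniqueness u² = 1 − h² = 1 − 0.3252 = 0.6748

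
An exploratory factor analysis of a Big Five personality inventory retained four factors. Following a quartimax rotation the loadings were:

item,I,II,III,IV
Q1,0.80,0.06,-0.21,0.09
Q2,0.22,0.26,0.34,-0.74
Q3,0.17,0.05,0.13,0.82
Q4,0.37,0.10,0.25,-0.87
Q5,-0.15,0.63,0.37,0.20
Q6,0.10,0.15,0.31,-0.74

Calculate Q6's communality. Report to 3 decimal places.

0.676

h² = 0.10² + 0.15² + 0.31² + (-0.74)² = 0.0100 + 0.0225 + 0.0961 + 0.5476 = 0.6762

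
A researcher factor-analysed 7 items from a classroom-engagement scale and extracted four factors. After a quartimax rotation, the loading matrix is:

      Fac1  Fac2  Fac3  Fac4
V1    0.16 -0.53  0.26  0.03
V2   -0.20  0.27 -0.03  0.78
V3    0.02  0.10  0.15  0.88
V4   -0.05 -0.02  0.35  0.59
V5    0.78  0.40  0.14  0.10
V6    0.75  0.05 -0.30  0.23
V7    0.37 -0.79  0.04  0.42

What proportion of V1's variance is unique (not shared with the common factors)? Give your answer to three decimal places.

0.625

h² = 0.16² + (-0.53)² + 0.26² + 0.03² = 0.0256 + 0.2809 + 0.0676 + 0.0009 = 0.3750
Uniqueness u² = 1 − h² = 1 − 0.3750 = 0.6250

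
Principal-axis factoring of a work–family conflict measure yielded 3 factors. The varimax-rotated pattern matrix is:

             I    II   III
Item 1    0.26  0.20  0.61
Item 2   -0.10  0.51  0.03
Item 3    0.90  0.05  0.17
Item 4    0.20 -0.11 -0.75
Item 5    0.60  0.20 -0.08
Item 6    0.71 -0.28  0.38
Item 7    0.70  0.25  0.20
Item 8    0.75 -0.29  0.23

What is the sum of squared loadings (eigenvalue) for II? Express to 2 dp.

0.58

SS loadings for II = 0.20² + 0.51² + 0.05² + (-0.11)² + 0.20² + (-0.28)² + 0.25² + (-0.29)² = 0.0400 + 0.2601 + 0.0025 + 0.0121 + 0.0400 + 0.0784 + 0.0625 + 0.0841 = 0.5797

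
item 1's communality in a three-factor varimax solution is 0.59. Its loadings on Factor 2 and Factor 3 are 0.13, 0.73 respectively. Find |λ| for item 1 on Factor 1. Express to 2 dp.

Under orthogonal rotation h² = Σλ², so λ_Factor 1² = h² − (0.5498) = 0.59 − 0.5498 = 0.0402.
|λ| = √0.0402 = 0.2005.

0.20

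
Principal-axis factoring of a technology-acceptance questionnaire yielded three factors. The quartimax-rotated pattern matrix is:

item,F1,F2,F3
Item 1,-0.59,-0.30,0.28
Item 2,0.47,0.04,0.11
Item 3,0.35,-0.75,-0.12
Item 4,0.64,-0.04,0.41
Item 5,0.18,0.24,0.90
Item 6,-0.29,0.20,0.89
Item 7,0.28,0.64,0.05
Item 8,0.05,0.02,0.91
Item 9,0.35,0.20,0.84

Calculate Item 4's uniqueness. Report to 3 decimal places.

h² = 0.64² + (-0.04)² + 0.41² = 0.4096 + 0.0016 + 0.1681 = 0.5793
Uniqueness u² = 1 − h² = 1 − 0.5793 = 0.4207

0.421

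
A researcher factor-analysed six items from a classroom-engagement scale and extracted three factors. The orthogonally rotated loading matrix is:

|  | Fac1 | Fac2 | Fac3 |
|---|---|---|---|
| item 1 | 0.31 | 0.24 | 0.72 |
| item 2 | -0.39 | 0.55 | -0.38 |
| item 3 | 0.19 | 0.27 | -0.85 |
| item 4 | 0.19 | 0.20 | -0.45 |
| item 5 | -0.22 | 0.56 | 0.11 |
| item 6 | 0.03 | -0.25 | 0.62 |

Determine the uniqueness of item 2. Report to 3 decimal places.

h² = (-0.39)² + 0.55² + (-0.38)² = 0.1521 + 0.3025 + 0.1444 = 0.5990
Uniqueness u² = 1 − h² = 1 − 0.5990 = 0.4010

0.401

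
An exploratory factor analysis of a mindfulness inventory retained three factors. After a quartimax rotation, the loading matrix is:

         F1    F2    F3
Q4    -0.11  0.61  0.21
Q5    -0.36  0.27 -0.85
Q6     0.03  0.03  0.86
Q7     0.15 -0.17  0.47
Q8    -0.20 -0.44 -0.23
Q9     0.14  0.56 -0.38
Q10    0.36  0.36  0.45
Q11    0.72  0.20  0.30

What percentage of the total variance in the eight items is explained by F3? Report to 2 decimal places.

SS loadings for F3 = 0.21² + (-0.85)² + 0.86² + 0.47² + (-0.23)² + (-0.38)² + 0.45² + 0.30² = 2.2169
With 8 standardized items, total variance = 8. Proportion = 2.2169/8 = 0.2771 → 27.71%.

27.71%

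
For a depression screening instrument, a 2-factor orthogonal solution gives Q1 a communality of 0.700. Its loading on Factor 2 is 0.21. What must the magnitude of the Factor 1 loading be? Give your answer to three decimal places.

Under orthogonal rotation h² = Σλ², so λ_Factor 1² = h² − (0.0441) = 0.700 − 0.0441 = 0.6559.
|λ| = √0.6559 = 0.8099.

0.810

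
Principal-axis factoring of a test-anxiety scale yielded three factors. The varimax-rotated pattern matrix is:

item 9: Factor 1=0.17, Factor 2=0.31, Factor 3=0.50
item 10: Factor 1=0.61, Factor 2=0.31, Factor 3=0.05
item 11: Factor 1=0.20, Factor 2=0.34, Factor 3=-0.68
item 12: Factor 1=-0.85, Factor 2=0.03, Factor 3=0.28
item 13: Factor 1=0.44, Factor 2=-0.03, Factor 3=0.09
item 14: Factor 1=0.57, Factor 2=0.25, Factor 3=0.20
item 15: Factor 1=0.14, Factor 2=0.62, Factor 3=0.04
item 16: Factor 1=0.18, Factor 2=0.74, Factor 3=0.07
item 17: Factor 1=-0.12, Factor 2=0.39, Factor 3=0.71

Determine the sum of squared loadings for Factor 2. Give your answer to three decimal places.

1.456

SS loadings for Factor 2 = 0.31² + 0.31² + 0.34² + 0.03² + (-0.03)² + 0.25² + 0.62² + 0.74² + 0.39² = 0.0961 + 0.0961 + 0.1156 + 0.0009 + 0.0009 + 0.0625 + 0.3844 + 0.5476 + 0.1521 = 1.4562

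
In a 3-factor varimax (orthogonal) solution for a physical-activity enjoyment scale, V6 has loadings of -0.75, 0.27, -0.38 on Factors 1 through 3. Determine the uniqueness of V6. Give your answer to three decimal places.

0.220

h² = (-0.75)² + 0.27² + (-0.38)² = 0.5625 + 0.0729 + 0.1444 = 0.7798
Uniqueness u² = 1 − h² = 1 − 0.7798 = 0.2202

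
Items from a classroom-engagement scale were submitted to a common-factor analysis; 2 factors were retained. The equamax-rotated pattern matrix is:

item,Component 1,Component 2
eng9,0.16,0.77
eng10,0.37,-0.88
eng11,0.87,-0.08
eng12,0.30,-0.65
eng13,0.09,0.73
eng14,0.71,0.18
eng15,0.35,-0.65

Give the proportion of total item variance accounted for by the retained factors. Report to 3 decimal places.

0.633

Communalities: 0.6185, 0.9113, 0.7633, 0.5125, 0.5410, 0.5365, 0.5450; Σh² = 4.4281.
Total variance with 7 standardized items is 7, so the solution explains 4.4281/7 = 0.6326.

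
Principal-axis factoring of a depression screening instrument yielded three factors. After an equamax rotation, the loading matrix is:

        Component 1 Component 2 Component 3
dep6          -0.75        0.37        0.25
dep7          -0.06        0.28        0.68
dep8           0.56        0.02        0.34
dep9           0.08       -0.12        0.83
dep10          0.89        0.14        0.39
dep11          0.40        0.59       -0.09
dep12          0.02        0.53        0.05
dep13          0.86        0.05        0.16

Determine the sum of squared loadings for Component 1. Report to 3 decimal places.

2.578

SS loadings for Component 1 = (-0.75)² + (-0.06)² + 0.56² + 0.08² + 0.89² + 0.40² + 0.02² + 0.86² = 0.5625 + 0.0036 + 0.3136 + 0.0064 + 0.7921 + 0.1600 + 0.0004 + 0.7396 = 2.5782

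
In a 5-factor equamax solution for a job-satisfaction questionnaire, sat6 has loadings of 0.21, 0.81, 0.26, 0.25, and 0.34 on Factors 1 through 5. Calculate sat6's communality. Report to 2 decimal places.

h² = 0.21² + 0.81² + 0.26² + 0.25² + 0.34² = 0.0441 + 0.6561 + 0.0676 + 0.0625 + 0.1156 = 0.9459

0.95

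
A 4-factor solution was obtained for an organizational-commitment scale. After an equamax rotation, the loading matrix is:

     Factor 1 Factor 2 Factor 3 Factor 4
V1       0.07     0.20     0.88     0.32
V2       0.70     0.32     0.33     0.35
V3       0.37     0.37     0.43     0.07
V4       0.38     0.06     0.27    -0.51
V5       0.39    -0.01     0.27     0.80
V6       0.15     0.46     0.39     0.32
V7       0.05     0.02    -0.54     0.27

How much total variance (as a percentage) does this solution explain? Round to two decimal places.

63.02%

Communalities: 0.9217, 0.8238, 0.4636, 0.4810, 0.8651, 0.4886, 0.3674; Σh² = 4.4112.
Total variance with 7 standardized items is 7, so the solution explains 4.4112/7 = 0.6302 = 63.02%.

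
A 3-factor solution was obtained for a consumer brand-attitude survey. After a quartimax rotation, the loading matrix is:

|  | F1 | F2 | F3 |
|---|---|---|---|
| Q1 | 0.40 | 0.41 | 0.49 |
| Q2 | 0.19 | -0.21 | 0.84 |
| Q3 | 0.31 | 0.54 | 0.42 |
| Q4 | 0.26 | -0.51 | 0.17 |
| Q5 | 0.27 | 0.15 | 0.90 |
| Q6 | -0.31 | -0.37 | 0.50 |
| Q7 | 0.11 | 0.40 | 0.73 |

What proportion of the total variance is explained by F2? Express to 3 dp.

0.155

SS loadings for F2 = 0.41² + (-0.21)² + 0.54² + (-0.51)² + 0.15² + (-0.37)² + 0.40² = 1.0833
Proportion of variance = 1.0833 / 7 = 0.1548.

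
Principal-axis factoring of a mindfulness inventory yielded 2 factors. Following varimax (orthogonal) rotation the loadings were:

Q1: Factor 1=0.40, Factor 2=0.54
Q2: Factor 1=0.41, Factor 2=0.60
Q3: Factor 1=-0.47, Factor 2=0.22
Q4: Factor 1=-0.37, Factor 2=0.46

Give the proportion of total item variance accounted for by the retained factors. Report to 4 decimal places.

0.3994

Communalities: 0.4516, 0.5281, 0.2693, 0.3485; Σh² = 1.5975.
Total variance with 4 standardized items is 4, so the solution explains 1.5975/4 = 0.3994.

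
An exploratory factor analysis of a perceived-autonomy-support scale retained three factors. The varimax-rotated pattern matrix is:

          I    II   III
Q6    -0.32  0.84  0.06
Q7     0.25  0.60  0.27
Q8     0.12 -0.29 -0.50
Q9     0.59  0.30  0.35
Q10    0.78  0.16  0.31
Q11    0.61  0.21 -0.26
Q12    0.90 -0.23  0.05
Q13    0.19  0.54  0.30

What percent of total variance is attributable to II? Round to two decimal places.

SS loadings for II = 0.84² + 0.60² + (-0.29)² + 0.30² + 0.16² + 0.21² + (-0.23)² + 0.54² = 1.6539
With 8 standardized items, total variance = 8. Proportion = 1.6539/8 = 0.2067 → 20.67%.

20.67%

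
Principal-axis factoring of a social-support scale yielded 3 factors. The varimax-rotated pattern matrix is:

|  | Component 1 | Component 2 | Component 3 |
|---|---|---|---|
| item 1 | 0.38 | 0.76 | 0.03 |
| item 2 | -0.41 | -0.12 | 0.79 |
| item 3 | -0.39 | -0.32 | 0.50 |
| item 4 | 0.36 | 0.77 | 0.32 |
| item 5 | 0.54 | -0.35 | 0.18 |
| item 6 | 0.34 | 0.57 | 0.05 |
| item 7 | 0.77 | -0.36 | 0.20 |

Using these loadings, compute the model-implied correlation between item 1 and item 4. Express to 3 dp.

r̂ = Σ λ_i·λ_j across factors = (0.38)(0.36) + (0.76)(0.77) + (0.03)(0.32)
  = +0.1368 +0.5852 +0.0096 = 0.7316

0.732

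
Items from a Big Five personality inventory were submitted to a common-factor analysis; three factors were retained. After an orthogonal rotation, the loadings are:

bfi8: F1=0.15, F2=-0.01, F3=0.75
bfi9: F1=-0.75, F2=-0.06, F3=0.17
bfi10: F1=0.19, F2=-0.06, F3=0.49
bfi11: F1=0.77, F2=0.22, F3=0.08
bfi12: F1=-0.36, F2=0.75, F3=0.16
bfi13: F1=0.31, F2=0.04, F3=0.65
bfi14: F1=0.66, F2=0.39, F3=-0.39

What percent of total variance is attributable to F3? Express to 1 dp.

SS loadings for F3 = 0.75² + 0.17² + 0.49² + 0.08² + 0.16² + 0.65² + (-0.39)² = 1.4381
With 7 standardized items, total variance = 7. Proportion = 1.4381/7 = 0.2054 → 20.54%.

20.5%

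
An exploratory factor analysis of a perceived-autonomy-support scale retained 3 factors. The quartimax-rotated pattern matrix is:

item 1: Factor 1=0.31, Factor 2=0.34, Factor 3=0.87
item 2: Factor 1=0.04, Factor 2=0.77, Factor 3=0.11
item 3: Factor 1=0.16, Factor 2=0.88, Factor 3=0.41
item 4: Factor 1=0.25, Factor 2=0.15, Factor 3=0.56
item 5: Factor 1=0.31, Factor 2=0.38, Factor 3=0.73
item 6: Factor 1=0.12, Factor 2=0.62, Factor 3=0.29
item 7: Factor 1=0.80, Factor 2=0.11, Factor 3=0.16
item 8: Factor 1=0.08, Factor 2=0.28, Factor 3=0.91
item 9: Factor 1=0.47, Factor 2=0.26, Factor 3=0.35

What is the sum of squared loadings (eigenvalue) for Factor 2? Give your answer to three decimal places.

2.192

SS loadings for Factor 2 = 0.34² + 0.77² + 0.88² + 0.15² + 0.38² + 0.62² + 0.11² + 0.28² + 0.26² = 0.1156 + 0.5929 + 0.7744 + 0.0225 + 0.1444 + 0.3844 + 0.0121 + 0.0784 + 0.0676 = 2.1923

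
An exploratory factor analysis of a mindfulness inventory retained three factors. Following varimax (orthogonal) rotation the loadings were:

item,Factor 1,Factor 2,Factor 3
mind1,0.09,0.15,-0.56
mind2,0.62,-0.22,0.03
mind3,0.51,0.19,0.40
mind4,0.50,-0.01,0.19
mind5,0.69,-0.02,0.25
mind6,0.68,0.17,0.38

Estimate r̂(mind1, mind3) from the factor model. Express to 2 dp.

-0.15

r̂ = Σ λ_i·λ_j across factors = (0.09)(0.51) + (0.15)(0.19) + (-0.56)(0.40)
  = +0.0459 +0.0285 -0.2240 = -0.1496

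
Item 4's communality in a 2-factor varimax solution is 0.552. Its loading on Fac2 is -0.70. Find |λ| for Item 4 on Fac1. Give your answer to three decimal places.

0.249

Under orthogonal rotation h² = Σλ², so λ_Fac1² = h² − (0.4900) = 0.552 − 0.4900 = 0.0620.
|λ| = √0.0620 = 0.2490.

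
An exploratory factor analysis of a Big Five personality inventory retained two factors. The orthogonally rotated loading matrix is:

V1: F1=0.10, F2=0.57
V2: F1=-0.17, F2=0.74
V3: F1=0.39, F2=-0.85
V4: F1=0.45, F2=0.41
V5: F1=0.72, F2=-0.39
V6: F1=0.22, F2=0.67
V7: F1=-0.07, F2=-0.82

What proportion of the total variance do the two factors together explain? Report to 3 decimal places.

Communalities: 0.3349, 0.5765, 0.8746, 0.3706, 0.6705, 0.4973, 0.6773; Σh² = 4.0017.
Total variance with 7 standardized items is 7, so the solution explains 4.0017/7 = 0.5717.

0.572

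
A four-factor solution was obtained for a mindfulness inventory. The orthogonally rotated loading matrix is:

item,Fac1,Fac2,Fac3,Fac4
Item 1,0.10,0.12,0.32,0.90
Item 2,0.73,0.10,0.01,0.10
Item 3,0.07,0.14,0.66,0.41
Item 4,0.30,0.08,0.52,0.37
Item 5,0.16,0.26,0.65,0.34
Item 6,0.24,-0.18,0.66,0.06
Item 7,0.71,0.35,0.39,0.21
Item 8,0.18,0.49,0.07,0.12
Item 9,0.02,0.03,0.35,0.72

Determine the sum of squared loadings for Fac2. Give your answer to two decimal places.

SS loadings for Fac2 = 0.12² + 0.10² + 0.14² + 0.08² + 0.26² + (-0.18)² + 0.35² + 0.49² + 0.03² = 0.0144 + 0.0100 + 0.0196 + 0.0064 + 0.0676 + 0.0324 + 0.1225 + 0.2401 + 0.0009 = 0.5139

0.51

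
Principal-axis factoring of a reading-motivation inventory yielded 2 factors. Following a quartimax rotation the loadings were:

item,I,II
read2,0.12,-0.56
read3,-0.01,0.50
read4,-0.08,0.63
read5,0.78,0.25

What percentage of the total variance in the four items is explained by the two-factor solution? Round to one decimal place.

Communalities: 0.3280, 0.2501, 0.4033, 0.6709; Σh² = 1.6523.
Total variance with 4 standardized items is 4, so the solution explains 1.6523/4 = 0.4131 = 41.31%.

41.3%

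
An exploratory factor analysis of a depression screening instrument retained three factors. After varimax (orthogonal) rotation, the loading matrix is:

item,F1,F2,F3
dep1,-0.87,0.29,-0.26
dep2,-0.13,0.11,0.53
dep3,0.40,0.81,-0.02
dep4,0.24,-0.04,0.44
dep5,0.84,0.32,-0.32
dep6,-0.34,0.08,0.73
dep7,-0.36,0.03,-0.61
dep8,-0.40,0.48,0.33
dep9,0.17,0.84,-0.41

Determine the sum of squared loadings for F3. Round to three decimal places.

SS loadings for F3 = (-0.26)² + 0.53² + (-0.02)² + 0.44² + (-0.32)² + 0.73² + (-0.61)² + 0.33² + (-0.41)² = 0.0676 + 0.2809 + 0.0004 + 0.1936 + 0.1024 + 0.5329 + 0.3721 + 0.1089 + 0.1681 = 1.8269

1.827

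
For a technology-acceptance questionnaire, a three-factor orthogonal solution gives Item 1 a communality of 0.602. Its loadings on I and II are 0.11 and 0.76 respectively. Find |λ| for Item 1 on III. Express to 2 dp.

0.11

Under orthogonal rotation h² = Σλ², so λ_III² = h² − (0.5897) = 0.602 − 0.5897 = 0.0123.
|λ| = √0.0123 = 0.1109.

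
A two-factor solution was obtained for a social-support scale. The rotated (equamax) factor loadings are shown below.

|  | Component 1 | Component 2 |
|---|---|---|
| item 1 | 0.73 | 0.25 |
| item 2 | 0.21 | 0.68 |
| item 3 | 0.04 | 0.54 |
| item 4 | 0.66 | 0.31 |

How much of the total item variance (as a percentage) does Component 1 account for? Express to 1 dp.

25.4%

SS loadings for Component 1 = 0.73² + 0.21² + 0.04² + 0.66² = 1.0142
With 4 standardized items, total variance = 4. Proportion = 1.0142/4 = 0.2535 → 25.36%.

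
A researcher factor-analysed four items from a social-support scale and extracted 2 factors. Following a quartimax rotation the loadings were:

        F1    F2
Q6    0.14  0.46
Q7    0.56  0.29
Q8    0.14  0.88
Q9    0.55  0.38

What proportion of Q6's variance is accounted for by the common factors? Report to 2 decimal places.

h² = 0.14² + 0.46² = 0.0196 + 0.2116 = 0.2312

0.23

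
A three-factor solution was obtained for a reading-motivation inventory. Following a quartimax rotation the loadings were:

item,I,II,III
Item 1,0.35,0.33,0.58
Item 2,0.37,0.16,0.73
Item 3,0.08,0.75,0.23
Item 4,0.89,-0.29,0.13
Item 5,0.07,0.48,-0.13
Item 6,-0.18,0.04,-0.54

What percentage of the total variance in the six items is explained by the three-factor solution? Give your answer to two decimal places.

Communalities: 0.5678, 0.6954, 0.6218, 0.8931, 0.2522, 0.3256; Σh² = 3.3559.
Total variance with 6 standardized items is 6, so the solution explains 3.3559/6 = 0.5593 = 55.93%.

55.93%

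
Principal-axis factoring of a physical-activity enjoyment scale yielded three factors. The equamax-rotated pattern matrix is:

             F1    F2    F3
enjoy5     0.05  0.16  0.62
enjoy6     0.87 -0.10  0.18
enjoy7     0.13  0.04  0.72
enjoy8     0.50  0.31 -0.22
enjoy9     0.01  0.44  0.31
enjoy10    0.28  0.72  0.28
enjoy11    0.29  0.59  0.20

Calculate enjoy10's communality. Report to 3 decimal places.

0.675

h² = 0.28² + 0.72² + 0.28² = 0.0784 + 0.5184 + 0.0784 = 0.6752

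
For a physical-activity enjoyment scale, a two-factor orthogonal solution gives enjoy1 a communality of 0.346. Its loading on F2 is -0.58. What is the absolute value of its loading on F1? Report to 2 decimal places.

0.10

Under orthogonal rotation h² = Σλ², so λ_F1² = h² − (0.3364) = 0.346 − 0.3364 = 0.0096.
|λ| = √0.0096 = 0.0980.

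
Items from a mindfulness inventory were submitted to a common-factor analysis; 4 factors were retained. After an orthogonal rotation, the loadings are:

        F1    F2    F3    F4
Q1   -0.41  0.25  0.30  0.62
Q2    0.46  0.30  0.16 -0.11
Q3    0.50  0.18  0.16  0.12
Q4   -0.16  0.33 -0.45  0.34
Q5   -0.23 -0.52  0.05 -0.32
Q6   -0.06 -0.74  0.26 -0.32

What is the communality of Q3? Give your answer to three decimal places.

h² = 0.50² + 0.18² + 0.16² + 0.12² = 0.2500 + 0.0324 + 0.0256 + 0.0144 = 0.3224

0.322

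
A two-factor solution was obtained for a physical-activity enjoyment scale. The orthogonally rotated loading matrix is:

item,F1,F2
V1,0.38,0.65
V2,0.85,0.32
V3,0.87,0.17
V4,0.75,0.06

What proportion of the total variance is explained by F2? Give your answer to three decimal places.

SS loadings for F2 = 0.65² + 0.32² + 0.17² + 0.06² = 0.5574
Proportion of variance = 0.5574 / 4 = 0.1394.

0.139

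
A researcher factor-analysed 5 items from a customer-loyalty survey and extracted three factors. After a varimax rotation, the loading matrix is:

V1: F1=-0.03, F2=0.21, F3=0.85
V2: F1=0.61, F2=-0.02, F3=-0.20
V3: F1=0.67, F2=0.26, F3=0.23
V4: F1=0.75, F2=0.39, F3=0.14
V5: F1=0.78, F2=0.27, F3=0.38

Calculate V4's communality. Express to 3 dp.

h² = 0.75² + 0.39² + 0.14² = 0.5625 + 0.1521 + 0.0196 = 0.7342

0.734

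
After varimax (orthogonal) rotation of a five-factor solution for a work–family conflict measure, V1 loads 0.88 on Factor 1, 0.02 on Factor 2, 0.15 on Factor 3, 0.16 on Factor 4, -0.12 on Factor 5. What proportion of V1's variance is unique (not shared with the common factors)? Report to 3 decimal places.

0.163

h² = 0.88² + 0.02² + 0.15² + 0.16² + (-0.12)² = 0.7744 + 0.0004 + 0.0225 + 0.0256 + 0.0144 = 0.8373
Uniqueness u² = 1 − h² = 1 − 0.8373 = 0.1627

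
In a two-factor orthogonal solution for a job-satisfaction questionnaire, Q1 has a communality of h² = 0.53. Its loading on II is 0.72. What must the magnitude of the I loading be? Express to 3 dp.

0.108

Under orthogonal rotation h² = Σλ², so λ_I² = h² − (0.5184) = 0.53 − 0.5184 = 0.0116.
|λ| = √0.0116 = 0.1077.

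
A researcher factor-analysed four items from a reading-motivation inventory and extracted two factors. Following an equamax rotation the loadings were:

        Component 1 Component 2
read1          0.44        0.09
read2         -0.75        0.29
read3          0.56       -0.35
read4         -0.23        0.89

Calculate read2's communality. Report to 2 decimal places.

0.65

h² = (-0.75)² + 0.29² = 0.5625 + 0.0841 = 0.6466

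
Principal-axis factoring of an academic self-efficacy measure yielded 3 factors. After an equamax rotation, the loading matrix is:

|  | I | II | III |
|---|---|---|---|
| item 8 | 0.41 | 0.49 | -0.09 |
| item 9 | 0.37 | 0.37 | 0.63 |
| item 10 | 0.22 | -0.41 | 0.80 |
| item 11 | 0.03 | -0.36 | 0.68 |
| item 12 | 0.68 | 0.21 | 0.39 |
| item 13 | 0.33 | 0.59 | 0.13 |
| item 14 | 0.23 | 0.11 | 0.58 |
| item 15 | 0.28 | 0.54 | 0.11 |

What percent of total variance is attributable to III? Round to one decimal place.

SS loadings for III = (-0.09)² + 0.63² + 0.80² + 0.68² + 0.39² + 0.13² + 0.58² + 0.11² = 2.0249
With 8 standardized items, total variance = 8. Proportion = 2.0249/8 = 0.2531 → 25.31%.

25.3%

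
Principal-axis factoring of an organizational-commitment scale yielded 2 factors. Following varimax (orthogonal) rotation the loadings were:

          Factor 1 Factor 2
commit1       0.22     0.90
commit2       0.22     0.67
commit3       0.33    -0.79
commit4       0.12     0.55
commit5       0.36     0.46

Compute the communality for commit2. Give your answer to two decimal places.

h² = 0.22² + 0.67² = 0.0484 + 0.4489 = 0.4973

0.50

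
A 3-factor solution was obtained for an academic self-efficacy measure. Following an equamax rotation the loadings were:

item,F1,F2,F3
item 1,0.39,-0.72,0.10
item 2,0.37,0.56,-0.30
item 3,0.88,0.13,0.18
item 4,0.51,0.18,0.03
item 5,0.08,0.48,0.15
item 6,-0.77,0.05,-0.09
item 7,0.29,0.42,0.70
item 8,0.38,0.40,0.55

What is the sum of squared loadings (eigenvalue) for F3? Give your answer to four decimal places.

SS loadings for F3 = 0.10² + (-0.30)² + 0.18² + 0.03² + 0.15² + (-0.09)² + 0.70² + 0.55² = 0.0100 + 0.0900 + 0.0324 + 0.0009 + 0.0225 + 0.0081 + 0.4900 + 0.3025 = 0.9564

0.9564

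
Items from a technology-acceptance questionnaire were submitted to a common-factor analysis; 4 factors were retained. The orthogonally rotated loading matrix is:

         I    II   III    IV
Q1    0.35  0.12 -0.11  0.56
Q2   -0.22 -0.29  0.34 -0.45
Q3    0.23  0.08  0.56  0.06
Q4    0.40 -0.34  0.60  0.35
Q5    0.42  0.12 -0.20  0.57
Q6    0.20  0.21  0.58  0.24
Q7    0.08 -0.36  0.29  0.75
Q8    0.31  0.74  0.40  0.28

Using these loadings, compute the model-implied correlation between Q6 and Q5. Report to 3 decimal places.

r̂ = Σ λ_i·λ_j across factors = (0.20)(0.42) + (0.21)(0.12) + (0.58)(-0.20) + (0.24)(0.57)
  = +0.0840 +0.0252 -0.1160 +0.1368 = 0.1300

0.130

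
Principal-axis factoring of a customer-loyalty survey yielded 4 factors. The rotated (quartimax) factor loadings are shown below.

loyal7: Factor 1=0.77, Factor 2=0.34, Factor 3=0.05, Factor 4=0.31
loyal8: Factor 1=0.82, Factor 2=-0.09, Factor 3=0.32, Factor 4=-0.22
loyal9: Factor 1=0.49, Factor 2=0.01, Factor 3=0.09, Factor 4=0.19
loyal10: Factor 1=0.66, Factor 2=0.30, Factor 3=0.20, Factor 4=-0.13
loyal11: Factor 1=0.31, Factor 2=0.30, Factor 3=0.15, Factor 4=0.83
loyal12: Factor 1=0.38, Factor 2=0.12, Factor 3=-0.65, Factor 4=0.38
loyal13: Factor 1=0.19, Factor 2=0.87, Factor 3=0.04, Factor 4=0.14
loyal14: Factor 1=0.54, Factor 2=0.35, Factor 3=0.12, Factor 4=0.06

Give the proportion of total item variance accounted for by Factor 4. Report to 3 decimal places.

0.132

SS loadings for Factor 4 = 0.31² + (-0.22)² + 0.19² + (-0.13)² + 0.83² + 0.38² + 0.14² + 0.06² = 1.0540
Proportion of variance = 1.0540 / 8 = 0.1318.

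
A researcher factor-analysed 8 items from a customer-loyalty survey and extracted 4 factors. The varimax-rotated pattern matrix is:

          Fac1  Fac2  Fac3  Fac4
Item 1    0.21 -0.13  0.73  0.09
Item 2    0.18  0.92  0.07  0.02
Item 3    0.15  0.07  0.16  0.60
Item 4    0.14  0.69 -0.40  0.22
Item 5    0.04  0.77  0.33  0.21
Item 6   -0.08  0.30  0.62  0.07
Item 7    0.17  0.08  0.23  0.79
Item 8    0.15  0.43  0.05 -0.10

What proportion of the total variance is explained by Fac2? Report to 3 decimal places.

SS loadings for Fac2 = (-0.13)² + 0.92² + 0.07² + 0.69² + 0.77² + 0.30² + 0.08² + 0.43² = 2.2185
Proportion of variance = 2.2185 / 8 = 0.2773.

0.277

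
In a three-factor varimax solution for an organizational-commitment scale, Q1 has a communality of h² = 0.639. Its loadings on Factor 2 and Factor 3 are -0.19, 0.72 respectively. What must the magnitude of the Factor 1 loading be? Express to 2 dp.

Under orthogonal rotation h² = Σλ², so λ_Factor 1² = h² − (0.5545) = 0.639 − 0.5545 = 0.0845.
|λ| = √0.0845 = 0.2907.

0.29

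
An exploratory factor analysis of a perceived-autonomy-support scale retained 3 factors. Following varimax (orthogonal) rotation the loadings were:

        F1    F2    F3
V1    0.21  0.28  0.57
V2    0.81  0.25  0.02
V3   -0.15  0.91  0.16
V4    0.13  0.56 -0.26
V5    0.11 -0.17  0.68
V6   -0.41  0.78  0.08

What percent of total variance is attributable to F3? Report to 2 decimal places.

SS loadings for F3 = 0.57² + 0.02² + 0.16² + (-0.26)² + 0.68² + 0.08² = 0.8873
With 6 standardized items, total variance = 6. Proportion = 0.8873/6 = 0.1479 → 14.79%.

14.79%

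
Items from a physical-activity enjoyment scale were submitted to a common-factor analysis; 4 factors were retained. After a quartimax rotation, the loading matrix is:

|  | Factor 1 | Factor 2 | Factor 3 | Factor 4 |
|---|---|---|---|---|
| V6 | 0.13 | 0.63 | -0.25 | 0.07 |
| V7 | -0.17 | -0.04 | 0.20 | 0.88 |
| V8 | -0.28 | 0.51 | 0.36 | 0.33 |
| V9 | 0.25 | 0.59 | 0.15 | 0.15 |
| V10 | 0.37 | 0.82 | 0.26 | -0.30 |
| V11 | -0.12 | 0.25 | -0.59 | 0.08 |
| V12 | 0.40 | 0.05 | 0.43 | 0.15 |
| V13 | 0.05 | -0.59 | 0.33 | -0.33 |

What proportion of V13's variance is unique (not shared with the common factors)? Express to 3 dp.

0.432

h² = 0.05² + (-0.59)² + 0.33² + (-0.33)² = 0.0025 + 0.3481 + 0.1089 + 0.1089 = 0.5684
Uniqueness u² = 1 − h² = 1 − 0.5684 = 0.4316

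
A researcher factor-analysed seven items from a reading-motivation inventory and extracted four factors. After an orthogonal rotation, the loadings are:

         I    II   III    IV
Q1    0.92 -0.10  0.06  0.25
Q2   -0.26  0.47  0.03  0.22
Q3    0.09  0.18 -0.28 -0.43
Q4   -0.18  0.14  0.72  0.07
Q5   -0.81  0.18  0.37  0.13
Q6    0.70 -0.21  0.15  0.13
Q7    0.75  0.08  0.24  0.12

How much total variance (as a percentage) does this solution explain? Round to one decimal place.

Communalities: 0.9225, 0.3378, 0.3038, 0.5753, 0.8423, 0.5735, 0.6409; Σh² = 4.1961.
Total variance with 7 standardized items is 7, so the solution explains 4.1961/7 = 0.5994 = 59.94%.

59.9%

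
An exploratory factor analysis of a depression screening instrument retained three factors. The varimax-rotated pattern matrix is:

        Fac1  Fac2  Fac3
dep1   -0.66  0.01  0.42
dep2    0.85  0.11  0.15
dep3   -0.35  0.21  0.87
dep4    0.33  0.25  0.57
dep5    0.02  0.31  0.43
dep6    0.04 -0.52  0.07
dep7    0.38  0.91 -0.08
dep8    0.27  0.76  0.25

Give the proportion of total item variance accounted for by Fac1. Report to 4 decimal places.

SS loadings for Fac1 = (-0.66)² + 0.85² + (-0.35)² + 0.33² + 0.02² + 0.04² + 0.38² + 0.27² = 1.6088
Proportion of variance = 1.6088 / 8 = 0.2011.

0.2011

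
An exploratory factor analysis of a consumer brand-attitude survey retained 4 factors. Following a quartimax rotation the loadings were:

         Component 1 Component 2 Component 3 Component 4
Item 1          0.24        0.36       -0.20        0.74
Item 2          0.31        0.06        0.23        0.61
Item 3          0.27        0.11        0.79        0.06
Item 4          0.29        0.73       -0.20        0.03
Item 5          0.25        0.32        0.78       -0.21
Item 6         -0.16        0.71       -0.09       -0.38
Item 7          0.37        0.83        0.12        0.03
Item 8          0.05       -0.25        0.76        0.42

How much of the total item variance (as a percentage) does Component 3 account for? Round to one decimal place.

SS loadings for Component 3 = (-0.20)² + 0.23² + 0.79² + (-0.20)² + 0.78² + (-0.09)² + 0.12² + 0.76² = 1.9655
With 8 standardized items, total variance = 8. Proportion = 1.9655/8 = 0.2457 → 24.57%.

24.6%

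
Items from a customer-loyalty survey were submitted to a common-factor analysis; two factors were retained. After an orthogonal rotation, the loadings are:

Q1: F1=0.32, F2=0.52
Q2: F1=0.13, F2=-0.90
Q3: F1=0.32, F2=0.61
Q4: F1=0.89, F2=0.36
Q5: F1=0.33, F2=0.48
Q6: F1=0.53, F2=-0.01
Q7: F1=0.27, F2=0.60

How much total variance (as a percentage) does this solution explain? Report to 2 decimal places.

52.13%

SS loadings by factor: 1.4765, 2.1726; total = 3.6491.
Total variance with 7 standardized items is 7, so the solution explains 3.6491/7 = 0.5213 = 52.13%.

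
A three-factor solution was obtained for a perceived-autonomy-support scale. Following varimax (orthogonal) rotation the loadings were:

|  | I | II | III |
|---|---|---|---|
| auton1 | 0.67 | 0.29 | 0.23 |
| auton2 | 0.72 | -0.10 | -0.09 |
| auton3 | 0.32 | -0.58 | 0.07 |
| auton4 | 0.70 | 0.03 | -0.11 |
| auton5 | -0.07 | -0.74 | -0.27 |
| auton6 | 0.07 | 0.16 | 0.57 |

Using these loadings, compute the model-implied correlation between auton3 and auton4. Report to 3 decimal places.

0.199

r̂ = Σ λ_i·λ_j across factors = (0.32)(0.70) + (-0.58)(0.03) + (0.07)(-0.11)
  = +0.2240 -0.0174 -0.0077 = 0.1989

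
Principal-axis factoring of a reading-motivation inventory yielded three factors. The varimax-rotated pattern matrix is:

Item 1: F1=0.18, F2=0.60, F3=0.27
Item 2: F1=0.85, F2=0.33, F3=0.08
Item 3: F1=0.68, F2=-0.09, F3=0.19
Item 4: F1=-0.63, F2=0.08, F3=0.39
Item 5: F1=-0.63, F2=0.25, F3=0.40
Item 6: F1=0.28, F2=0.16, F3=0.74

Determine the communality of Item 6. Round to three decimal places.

0.652

h² = 0.28² + 0.16² + 0.74² = 0.0784 + 0.0256 + 0.5476 = 0.6516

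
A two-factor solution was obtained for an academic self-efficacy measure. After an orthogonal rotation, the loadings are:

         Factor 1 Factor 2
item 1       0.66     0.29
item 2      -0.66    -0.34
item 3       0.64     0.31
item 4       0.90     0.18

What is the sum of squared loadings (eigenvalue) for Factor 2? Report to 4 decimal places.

0.3282

SS loadings for Factor 2 = 0.29² + (-0.34)² + 0.31² + 0.18² = 0.0841 + 0.1156 + 0.0961 + 0.0324 = 0.3282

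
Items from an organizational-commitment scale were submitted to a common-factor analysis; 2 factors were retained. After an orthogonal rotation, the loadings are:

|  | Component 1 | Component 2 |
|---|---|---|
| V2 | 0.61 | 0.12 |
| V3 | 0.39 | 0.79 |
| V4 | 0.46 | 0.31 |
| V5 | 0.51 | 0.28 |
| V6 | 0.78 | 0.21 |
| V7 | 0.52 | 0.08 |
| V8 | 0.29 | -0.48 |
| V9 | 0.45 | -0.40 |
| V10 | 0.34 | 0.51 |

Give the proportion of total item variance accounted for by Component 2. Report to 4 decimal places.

SS loadings for Component 2 = 0.12² + 0.79² + 0.31² + 0.28² + 0.21² + 0.08² + (-0.48)² + (-0.40)² + 0.51² = 1.5140
Proportion of variance = 1.5140 / 9 = 0.1682.

0.1682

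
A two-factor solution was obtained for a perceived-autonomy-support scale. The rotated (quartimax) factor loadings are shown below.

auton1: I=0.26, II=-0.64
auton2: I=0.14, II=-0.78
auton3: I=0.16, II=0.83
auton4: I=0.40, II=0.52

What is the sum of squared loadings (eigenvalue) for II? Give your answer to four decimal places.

1.9773

SS loadings for II = (-0.64)² + (-0.78)² + 0.83² + 0.52² = 0.4096 + 0.6084 + 0.6889 + 0.2704 = 1.9773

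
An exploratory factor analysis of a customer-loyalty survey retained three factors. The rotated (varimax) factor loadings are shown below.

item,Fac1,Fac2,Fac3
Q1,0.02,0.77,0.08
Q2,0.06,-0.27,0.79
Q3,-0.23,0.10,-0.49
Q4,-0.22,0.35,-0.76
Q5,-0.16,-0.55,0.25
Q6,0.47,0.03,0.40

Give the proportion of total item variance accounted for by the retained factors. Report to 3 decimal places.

SS loadings by factor: 0.3518, 1.1017, 1.6707; total = 3.1242.
Total variance with 6 standardized items is 6, so the solution explains 3.1242/6 = 0.5207.

0.521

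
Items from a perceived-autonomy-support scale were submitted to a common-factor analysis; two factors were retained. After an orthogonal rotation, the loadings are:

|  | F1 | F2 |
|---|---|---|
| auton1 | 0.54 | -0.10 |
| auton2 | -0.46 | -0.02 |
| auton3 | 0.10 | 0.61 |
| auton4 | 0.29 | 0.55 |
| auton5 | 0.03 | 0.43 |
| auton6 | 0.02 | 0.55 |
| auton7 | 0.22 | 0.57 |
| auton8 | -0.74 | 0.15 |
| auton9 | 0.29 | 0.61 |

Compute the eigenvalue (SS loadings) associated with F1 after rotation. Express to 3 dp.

SS loadings for F1 = 0.54² + (-0.46)² + 0.10² + 0.29² + 0.03² + 0.02² + 0.22² + (-0.74)² + 0.29² = 0.2916 + 0.2116 + 0.0100 + 0.0841 + 0.0009 + 0.0004 + 0.0484 + 0.5476 + 0.0841 = 1.2787

1.279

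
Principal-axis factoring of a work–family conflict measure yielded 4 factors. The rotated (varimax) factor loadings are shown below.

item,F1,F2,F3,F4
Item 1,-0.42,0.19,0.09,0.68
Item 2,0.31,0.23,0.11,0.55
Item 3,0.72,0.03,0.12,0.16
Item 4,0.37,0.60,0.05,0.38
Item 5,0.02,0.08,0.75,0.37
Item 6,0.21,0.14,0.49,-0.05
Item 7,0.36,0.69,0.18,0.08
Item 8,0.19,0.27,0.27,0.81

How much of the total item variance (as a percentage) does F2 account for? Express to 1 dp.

12.8%

SS loadings for F2 = 0.19² + 0.23² + 0.03² + 0.60² + 0.08² + 0.14² + 0.69² + 0.27² = 1.0249
With 8 standardized items, total variance = 8. Proportion = 1.0249/8 = 0.1281 → 12.81%.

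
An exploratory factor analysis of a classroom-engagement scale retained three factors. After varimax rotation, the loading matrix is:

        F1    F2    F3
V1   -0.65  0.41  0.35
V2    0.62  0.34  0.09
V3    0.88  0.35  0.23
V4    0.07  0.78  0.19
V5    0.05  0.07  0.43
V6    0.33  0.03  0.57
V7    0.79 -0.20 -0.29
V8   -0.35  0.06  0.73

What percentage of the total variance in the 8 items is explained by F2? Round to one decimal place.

SS loadings for F2 = 0.41² + 0.34² + 0.35² + 0.78² + 0.07² + 0.03² + (-0.20)² + 0.06² = 1.0640
With 8 standardized items, total variance = 8. Proportion = 1.0640/8 = 0.1330 → 13.30%.

13.3%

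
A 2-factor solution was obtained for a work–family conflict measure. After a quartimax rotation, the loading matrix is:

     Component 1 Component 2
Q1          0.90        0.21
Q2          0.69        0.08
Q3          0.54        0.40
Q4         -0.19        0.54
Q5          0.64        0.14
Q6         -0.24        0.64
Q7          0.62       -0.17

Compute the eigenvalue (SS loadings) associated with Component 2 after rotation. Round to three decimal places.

0.960

SS loadings for Component 2 = 0.21² + 0.08² + 0.40² + 0.54² + 0.14² + 0.64² + (-0.17)² = 0.0441 + 0.0064 + 0.1600 + 0.2916 + 0.0196 + 0.4096 + 0.0289 = 0.9602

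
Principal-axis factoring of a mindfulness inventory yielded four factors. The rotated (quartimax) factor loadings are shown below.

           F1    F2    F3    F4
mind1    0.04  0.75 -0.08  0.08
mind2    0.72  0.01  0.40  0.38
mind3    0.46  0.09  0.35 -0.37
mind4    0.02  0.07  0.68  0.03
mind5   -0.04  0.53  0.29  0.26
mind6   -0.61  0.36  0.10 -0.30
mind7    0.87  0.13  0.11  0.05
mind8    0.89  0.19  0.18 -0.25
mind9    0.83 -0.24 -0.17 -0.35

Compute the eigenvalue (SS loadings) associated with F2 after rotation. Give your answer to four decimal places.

1.0967

SS loadings for F2 = 0.75² + 0.01² + 0.09² + 0.07² + 0.53² + 0.36² + 0.13² + 0.19² + (-0.24)² = 0.5625 + 0.0001 + 0.0081 + 0.0049 + 0.2809 + 0.1296 + 0.0169 + 0.0361 + 0.0576 = 1.0967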